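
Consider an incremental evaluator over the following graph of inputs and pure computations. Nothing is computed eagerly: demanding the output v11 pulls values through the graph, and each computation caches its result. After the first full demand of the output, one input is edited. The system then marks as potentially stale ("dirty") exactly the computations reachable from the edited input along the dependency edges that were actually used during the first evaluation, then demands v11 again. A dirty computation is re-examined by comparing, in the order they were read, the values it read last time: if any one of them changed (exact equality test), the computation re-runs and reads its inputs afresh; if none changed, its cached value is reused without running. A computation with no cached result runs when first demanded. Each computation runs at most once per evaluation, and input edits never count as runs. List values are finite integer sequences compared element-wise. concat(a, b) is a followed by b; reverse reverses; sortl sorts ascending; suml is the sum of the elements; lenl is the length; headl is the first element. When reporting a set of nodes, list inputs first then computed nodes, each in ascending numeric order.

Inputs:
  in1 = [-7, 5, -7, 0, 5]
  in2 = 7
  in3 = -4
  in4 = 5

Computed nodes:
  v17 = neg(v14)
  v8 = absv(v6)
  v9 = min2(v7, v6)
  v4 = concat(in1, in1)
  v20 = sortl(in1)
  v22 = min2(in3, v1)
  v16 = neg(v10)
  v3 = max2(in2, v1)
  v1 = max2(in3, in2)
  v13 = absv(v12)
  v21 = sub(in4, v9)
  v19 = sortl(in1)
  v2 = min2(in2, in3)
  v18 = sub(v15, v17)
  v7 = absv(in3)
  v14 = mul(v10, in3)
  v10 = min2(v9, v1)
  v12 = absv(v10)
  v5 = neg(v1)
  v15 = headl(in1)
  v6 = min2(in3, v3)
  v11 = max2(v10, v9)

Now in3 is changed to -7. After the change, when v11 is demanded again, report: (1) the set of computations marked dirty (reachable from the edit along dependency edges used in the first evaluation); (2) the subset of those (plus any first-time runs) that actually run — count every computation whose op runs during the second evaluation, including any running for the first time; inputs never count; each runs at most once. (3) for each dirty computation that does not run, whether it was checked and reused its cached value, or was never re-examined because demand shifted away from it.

Dirty set: v1, v3, v6, v7, v9, v10, v11.
Run set: v1, v6, v7, v9, v10, v11 (6 run).
Re-examined without running (cache reused): v3.
The important point: at v3 every value read last time is unchanged, so the dirty flag clears without a run.

Initial pass — values computed on the first demand:
  v1 = max2(-4, 7) = 7
  v3 = max2(7, 7) = 7
  v6 = min2(-4, 7) = -4
  v7 = absv(-4) = 4
  v9 = min2(4, -4) = -4
  v10 = min2(-4, 7) = -4
  v11 = max2(-4, -4) = -4

Second demand — change propagation:
  v1: re-runs because in3 -4->-7; new result 7 (unchanged).
  v3: re-examined; everything it read last time is the same (in2 unchanged, v1 unchanged) — cache 7 kept, no run.
  v6: re-runs because in3 -4->-7; new result -7.
  v7: re-runs because in3 -4->-7; new result 7.
  v9: re-runs because v7 4->7; v6 -4->-7; new result -7.
  v10: re-runs because v9 -4->-7; new result -7.
  v11: re-runs because v10 -4->-7; v9 -4->-7; new result -7.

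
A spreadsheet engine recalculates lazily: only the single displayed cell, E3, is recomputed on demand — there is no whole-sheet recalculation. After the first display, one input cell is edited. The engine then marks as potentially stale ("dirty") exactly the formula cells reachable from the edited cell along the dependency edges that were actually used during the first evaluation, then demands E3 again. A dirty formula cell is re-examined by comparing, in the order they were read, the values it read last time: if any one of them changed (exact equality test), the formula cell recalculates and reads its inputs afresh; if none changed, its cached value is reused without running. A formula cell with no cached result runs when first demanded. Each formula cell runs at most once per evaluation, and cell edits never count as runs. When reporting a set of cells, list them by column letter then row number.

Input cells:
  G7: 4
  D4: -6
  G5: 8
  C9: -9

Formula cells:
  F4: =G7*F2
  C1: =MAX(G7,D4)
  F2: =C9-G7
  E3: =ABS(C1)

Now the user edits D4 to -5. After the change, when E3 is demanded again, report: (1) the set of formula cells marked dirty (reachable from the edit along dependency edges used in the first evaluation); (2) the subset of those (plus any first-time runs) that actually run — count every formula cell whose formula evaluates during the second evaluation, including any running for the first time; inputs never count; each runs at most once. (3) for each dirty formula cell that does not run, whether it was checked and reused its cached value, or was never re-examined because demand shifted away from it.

First evaluation (everything demanded from the output):
  C1 = MAX(4, -6) = 4
  E3 = ABS(4) = 4

Propagation after the edit:
  C1: runs — D4 -6->-5; result 4 (same value as before).
  E3: checked — values it read are unchanged (C1 unchanged); reused cached 4 without running.

Key observation: the change is absorbed at C1 — it re-runs but produces the same value, and the output's value is unchanged.

Marked dirty: C1, E3.
Formula cells that run: C1 — 1 in total.
Checked but reused from cache: E3.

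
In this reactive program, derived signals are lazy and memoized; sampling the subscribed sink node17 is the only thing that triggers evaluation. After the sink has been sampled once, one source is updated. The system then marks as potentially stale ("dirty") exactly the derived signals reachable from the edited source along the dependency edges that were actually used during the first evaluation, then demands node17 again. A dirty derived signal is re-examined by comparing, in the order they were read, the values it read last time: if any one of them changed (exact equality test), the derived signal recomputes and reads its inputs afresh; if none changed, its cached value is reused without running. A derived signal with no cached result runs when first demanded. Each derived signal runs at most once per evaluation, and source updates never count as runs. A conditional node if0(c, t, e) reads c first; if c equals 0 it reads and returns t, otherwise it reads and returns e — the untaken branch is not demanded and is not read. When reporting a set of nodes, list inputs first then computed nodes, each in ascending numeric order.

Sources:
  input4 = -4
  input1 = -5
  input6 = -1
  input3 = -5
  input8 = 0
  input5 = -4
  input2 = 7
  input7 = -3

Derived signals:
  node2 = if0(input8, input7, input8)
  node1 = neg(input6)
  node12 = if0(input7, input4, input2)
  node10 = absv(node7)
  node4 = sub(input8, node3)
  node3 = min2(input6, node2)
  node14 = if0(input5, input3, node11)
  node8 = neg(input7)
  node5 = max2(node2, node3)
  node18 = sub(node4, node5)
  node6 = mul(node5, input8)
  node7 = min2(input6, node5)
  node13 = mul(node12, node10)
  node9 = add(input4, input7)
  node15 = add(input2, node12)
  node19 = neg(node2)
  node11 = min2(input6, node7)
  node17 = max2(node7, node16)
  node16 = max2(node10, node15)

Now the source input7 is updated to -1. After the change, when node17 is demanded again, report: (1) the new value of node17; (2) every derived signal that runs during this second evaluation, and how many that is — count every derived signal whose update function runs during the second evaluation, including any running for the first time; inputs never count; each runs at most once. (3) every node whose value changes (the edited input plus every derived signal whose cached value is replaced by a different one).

First demand of the output computes:
  node2 = if0(input8=0 -> then branch input7) = -3
  node3 = min2(-1, -3) = -3
  node5 = max2(-3, -3) = -3
  node7 = min2(-1, -3) = -3
  node10 = absv(-3) = 3
  node12 = if0(input7=-3 -> else branch input2) = 7
  node15 = add(7, 7) = 14
  node16 = max2(3, 14) = 14
  node17 = max2(-3, 14) = 14

After the edit, cleaning proceeds:
  node2: a read changed (input7 -3->-1) — executes, giving -1.
  node3: a read changed (node2 -3->-1) — executes, giving -1.
  node5: a read changed (node2 -3->-1; node3 -3->-1) — executes, giving -1.
  node7: a read changed (node5 -3->-1) — executes, giving -1.
  node10: a read changed (node7 -3->-1) — executes, giving 1.
  node12: a read changed (input7 -3->-1) — executes, giving 7 — identical to its old value.
  node15: dirty, but its reads are unchanged (input2 unchanged, node12 unchanged); cached 14 stands.
  node16: a read changed (node10 3->1) — executes, giving 14 — identical to its old value.
  node17: a read changed (node7 -3->-1) — executes, giving 14 — identical to its old value.

Note where the cutoff bites: node15 is checked, finds nothing changed, and keeps its cache.

Demanding node17 again yields 14.
8 derived signals run: node2, node3, node5, node7, node10, node12, node16, node17.
The nodes whose values change: input7, node2, node3, node5, node7, node10.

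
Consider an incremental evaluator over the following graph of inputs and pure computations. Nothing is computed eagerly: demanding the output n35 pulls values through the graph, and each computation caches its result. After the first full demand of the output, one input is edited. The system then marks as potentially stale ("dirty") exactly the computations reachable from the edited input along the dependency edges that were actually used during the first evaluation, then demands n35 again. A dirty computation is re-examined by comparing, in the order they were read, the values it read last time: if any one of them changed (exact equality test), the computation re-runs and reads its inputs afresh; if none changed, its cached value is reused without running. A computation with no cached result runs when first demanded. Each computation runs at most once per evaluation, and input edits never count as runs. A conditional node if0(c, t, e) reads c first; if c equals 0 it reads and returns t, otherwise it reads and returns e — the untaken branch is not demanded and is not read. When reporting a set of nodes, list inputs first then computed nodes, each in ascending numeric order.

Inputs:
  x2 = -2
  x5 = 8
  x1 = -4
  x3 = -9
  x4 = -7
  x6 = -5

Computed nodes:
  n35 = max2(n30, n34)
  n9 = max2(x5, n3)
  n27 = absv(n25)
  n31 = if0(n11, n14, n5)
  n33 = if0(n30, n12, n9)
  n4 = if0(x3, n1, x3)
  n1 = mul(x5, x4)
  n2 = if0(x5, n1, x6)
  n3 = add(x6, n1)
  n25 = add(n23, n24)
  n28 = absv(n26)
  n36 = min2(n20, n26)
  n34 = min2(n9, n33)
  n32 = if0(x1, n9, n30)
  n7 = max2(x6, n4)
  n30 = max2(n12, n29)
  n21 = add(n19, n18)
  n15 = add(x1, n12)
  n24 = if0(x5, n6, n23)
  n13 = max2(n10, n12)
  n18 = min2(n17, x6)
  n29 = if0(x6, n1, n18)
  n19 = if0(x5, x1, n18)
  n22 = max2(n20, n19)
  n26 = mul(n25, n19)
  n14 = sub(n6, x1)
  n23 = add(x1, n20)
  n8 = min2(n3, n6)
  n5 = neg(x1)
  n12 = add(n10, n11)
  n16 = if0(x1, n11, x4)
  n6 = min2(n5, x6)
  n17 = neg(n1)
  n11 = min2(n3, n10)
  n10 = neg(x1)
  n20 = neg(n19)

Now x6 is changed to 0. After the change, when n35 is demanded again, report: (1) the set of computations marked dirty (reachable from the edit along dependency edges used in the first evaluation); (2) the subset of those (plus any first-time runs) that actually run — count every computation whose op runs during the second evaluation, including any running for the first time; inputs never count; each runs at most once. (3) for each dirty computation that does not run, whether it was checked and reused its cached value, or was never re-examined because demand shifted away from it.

Dirty set: n3, n9, n11, n12, n18, n29, n30, n33, n34, n35.
Run set: n3, n9, n11, n12, n29, n30, n33, n35 (8 run).
Re-examined without running (cache reused): n34.
Left stale — demand moved off them: n18.
The important point: the flipped condition redirects demand; n18 is left stale, never re-checked.

Initial pass — values computed on the first demand:
  n1 = mul(8, -7) = -56
  n3 = add(-5, -56) = -61
  n9 = max2(8, -61) = 8
  n10 = neg(-4) = 4
  n11 = min2(-61, 4) = -61
  n12 = add(4, -61) = -57
  n17 = neg(-56) = 56
  n18 = min2(56, -5) = -5
  n29 = if0(x6=-5 -> else branch n18) = -5
  n30 = max2(-57, -5) = -5
  n33 = if0(n30=-5 -> else branch n9) = 8
  n34 = min2(8, 8) = 8
  n35 = max2(-5, 8) = 8

Second demand — change propagation:
  n3: re-runs because x6 -5->0; new result -56.
  n9: re-runs because n3 -61->-56; new result 8 (unchanged).
  n11: re-runs because n3 -61->-56; new result -56.
  n12: re-runs because n11 -61->-56; new result -52.
  n18: dirty yet unreached — the second evaluation never asks for it.
  n29: re-runs because x6 -5->0; new result -56.
  n30: re-runs because n12 -57->-52; n29 -5->-56; new result -52.
  n33: re-runs because n30 -5->-52; new result 8 (unchanged).
  n34: re-examined; everything it read last time is the same (n9 unchanged, n33 unchanged) — cache 8 kept, no run.
  n35: re-runs because n30 -5->-52; new result 8 (unchanged).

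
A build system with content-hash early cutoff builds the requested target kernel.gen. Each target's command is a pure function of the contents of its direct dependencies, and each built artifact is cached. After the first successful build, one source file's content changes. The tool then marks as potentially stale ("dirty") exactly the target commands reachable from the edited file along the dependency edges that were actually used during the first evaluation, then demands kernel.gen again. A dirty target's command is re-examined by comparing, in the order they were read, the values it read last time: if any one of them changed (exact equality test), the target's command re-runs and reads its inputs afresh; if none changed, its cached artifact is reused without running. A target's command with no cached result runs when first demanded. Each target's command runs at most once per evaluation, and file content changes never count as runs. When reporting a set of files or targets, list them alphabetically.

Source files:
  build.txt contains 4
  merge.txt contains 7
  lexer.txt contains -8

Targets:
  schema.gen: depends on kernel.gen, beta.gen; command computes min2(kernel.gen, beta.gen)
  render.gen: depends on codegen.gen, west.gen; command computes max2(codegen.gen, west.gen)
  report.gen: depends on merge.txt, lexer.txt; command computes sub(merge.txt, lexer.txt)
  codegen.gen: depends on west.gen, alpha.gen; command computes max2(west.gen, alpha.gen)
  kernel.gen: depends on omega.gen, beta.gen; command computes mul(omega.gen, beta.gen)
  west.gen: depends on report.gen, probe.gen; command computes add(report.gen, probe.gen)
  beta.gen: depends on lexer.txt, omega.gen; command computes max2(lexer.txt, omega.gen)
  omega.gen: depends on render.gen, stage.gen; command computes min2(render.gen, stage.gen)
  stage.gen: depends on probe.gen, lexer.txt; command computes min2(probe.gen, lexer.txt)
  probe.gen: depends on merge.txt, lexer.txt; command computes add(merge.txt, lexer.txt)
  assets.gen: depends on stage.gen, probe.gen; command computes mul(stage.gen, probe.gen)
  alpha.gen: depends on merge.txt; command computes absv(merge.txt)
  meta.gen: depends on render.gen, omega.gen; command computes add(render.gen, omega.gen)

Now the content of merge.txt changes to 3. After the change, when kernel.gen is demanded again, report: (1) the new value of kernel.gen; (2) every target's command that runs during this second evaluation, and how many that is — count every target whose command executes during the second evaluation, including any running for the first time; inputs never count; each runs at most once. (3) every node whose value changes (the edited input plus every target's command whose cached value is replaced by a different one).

New value of kernel.gen: 64.
Target commands that run: alpha.gen, codegen.gen, omega.gen, probe.gen, render.gen, report.gen, stage.gen, west.gen — 8 in total.
Values that change: alpha.gen, codegen.gen, merge.txt, probe.gen, render.gen, report.gen, west.gen.
Key observation: the cutoff stops propagation at beta.gen — its inputs' values are unchanged, so it reuses its cache.

First evaluation (everything demanded from the output):
  alpha.gen = absv(7) = 7
  probe.gen = add(7, -8) = -1
  report.gen = sub(7, -8) = 15
  stage.gen = min2(-1, -8) = -8
  west.gen = add(15, -1) = 14
  codegen.gen = max2(14, 7) = 14
  render.gen = max2(14, 14) = 14
  omega.gen = min2(14, -8) = -8
  beta.gen = max2(-8, -8) = -8
  kernel.gen = mul(-8, -8) = 64

Propagation after the edit:
  alpha.gen: runs — merge.txt 7->3; result 3.
  probe.gen: runs — merge.txt 7->3; result -5.
  report.gen: runs — merge.txt 7->3; result 11.
  stage.gen: runs — probe.gen -1->-5; result -8 (same value as before).
  west.gen: runs — report.gen 15->11; probe.gen -1->-5; result 6.
  codegen.gen: runs — west.gen 14->6; alpha.gen 7->3; result 6.
  render.gen: runs — codegen.gen 14->6; west.gen 14->6; result 6.
  omega.gen: runs — render.gen 14->6; result -8 (same value as before).
  beta.gen: checked — values it read are unchanged (lexer.txt unchanged, omega.gen unchanged); reused cached -8 without running.
  kernel.gen: checked — values it read are unchanged (omega.gen unchanged, beta.gen unchanged); reused cached 64 without running.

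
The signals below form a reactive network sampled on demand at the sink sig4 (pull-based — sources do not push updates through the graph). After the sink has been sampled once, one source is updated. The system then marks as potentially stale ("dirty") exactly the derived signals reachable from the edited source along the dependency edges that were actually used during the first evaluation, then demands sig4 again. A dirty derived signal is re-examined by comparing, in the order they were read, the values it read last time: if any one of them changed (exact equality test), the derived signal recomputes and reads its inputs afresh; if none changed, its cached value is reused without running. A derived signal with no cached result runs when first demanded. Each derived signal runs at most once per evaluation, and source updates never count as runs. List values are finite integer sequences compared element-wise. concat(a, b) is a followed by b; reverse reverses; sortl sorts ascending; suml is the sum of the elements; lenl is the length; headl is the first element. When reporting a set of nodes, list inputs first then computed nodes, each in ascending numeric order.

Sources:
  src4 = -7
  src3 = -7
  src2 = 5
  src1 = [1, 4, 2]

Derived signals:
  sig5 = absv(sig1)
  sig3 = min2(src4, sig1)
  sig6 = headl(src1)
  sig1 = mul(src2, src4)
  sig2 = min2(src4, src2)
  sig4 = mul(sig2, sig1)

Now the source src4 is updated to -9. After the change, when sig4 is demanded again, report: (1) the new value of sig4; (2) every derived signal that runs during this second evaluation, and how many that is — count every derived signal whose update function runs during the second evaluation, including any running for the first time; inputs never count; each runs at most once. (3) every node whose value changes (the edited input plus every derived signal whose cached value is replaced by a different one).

sig4 now evaluates to 405.
Run set: sig1, sig2, sig4 (3 run).
Changed values: src4, sig1, sig2, sig4.

Initial pass — values computed on the first demand:
  sig1 = mul(5, -7) = -35
  sig2 = min2(-7, 5) = -7
  sig4 = mul(-7, -35) = 245

Second demand — change propagation:
  sig1: re-runs because src4 -7->-9; new result -45.
  sig2: re-runs because src4 -7->-9; new result -9.
  sig4: re-runs because sig2 -7->-9; sig1 -35->-45; new result 405.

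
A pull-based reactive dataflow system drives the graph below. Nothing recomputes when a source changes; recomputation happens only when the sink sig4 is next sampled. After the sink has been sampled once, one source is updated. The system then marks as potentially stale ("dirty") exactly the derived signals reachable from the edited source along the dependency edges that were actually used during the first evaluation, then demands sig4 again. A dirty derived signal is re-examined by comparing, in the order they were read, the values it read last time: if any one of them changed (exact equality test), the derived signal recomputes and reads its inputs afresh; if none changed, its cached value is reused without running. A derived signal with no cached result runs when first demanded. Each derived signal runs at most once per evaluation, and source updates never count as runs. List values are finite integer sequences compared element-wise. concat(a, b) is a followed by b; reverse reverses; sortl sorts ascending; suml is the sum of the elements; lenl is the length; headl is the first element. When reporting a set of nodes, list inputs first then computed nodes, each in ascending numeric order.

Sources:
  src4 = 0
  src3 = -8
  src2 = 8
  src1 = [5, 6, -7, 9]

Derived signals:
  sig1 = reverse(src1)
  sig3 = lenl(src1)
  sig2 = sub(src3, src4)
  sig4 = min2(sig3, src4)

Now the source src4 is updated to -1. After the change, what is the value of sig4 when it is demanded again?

First evaluation (everything demanded from the output):
  sig3 = lenl([5, 6, -7, 9]) = 4
  sig4 = min2(4, 0) = 0

Propagation after the edit:
  sig4: runs — src4 0->-1; result -1.

New value of sig4: -1.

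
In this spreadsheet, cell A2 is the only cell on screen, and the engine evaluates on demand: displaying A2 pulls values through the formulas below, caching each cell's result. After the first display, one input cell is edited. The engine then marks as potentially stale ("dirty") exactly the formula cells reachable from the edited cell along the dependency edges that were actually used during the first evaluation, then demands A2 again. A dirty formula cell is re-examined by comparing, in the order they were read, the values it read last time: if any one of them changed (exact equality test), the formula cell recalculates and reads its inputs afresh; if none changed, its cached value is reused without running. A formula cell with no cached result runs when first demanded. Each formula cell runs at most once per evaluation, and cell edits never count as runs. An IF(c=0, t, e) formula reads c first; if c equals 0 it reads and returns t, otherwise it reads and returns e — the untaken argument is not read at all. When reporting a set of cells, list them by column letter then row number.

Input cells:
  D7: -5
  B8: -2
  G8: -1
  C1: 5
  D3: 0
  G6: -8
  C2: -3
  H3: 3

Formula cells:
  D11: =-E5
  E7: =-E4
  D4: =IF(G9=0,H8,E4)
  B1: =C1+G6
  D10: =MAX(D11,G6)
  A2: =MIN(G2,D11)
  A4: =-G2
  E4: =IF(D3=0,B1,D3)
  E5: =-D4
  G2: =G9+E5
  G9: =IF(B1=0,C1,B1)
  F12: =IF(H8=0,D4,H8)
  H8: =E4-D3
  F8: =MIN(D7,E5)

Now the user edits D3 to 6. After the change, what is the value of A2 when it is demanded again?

A2 now evaluates to -9.

Initial pass — values computed on the first demand:
  B1 = 5 + -8 = -3
  E4 = IF(D3=0: D3=0 -> then branch B1) = -3
  G9 = IF(B1=0: B1=-3 -> else branch B1) = -3
  D4 = IF(G9=0: G9=-3 -> else branch E4) = -3
  E5 = -(-3) = 3
  D11 = -(3) = -3
  G2 = -3 + 3 = 0
  A2 = MIN(0, -3) = -3

Second demand — change propagation:
  E4: re-runs because D3 0->6; new result 6.
  D4: re-runs because E4 -3->6; new result 6.
  E5: re-runs because D4 -3->6; new result -6.
  D11: re-runs because E5 3->-6; new result 6.
  G2: re-runs because E5 3->-6; new result -9.
  A2: re-runs because G2 0->-9; D11 -3->6; new result -9.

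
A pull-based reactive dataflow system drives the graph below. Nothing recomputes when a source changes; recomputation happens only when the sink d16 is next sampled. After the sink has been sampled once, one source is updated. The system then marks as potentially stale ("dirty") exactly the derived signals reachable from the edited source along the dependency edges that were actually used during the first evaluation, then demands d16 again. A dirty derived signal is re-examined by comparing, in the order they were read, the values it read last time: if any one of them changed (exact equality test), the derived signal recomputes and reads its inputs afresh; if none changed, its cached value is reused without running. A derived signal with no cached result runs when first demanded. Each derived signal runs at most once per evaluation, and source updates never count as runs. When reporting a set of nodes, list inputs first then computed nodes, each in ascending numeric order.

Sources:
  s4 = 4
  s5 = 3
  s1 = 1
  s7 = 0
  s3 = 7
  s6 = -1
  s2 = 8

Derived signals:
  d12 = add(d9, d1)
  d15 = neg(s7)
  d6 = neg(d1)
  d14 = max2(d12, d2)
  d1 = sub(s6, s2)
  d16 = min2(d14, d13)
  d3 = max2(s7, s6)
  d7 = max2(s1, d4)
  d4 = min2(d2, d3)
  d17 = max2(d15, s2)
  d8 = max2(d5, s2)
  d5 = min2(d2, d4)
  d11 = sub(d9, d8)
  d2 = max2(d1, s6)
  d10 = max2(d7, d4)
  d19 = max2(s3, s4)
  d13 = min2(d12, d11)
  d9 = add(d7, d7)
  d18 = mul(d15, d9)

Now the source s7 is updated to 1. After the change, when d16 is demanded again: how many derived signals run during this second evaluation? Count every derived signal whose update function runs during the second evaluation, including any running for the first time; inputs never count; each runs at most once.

Derived signals that run: d3, d4 — 2 in total.
Key observation: the change is absorbed at d4 — it re-runs but produces the same value, and the output's value is unchanged.

First evaluation (everything demanded from the output):
  d1 = sub(-1, 8) = -9
  d2 = max2(-9, -1) = -1
  d3 = max2(0, -1) = 0
  d4 = min2(-1, 0) = -1
  d5 = min2(-1, -1) = -1
  d7 = max2(1, -1) = 1
  d8 = max2(-1, 8) = 8
  d9 = add(1, 1) = 2
  d11 = sub(2, 8) = -6
  d12 = add(2, -9) = -7
  d13 = min2(-7, -6) = -7
  d14 = max2(-7, -1) = -1
  d16 = min2(-1, -7) = -7

Propagation after the edit:
  d3: runs — s7 0->1; result 1.
  d4: runs — d3 0->1; result -1 (same value as before).
  d5: checked — values it read are unchanged (d2 unchanged, d4 unchanged); reused cached -1 without running.
  d7: checked — values it read are unchanged (s1 unchanged, d4 unchanged); reused cached 1 without running.
  d8: checked — values it read are unchanged (d5 unchanged, s2 unchanged); reused cached 8 without running.
  d9: checked — values it read are unchanged (d7 unchanged, d7 unchanged); reused cached 2 without running.
  d11: checked — values it read are unchanged (d9 unchanged, d8 unchanged); reused cached -6 without running.
  d12: checked — values it read are unchanged (d9 unchanged, d1 unchanged); reused cached -7 without running.
  d13: checked — values it read are unchanged (d12 unchanged, d11 unchanged); reused cached -7 without running.
  d14: checked — values it read are unchanged (d12 unchanged, d2 unchanged); reused cached -1 without running.
  d16: checked — values it read are unchanged (d14 unchanged, d13 unchanged); reused cached -7 without running.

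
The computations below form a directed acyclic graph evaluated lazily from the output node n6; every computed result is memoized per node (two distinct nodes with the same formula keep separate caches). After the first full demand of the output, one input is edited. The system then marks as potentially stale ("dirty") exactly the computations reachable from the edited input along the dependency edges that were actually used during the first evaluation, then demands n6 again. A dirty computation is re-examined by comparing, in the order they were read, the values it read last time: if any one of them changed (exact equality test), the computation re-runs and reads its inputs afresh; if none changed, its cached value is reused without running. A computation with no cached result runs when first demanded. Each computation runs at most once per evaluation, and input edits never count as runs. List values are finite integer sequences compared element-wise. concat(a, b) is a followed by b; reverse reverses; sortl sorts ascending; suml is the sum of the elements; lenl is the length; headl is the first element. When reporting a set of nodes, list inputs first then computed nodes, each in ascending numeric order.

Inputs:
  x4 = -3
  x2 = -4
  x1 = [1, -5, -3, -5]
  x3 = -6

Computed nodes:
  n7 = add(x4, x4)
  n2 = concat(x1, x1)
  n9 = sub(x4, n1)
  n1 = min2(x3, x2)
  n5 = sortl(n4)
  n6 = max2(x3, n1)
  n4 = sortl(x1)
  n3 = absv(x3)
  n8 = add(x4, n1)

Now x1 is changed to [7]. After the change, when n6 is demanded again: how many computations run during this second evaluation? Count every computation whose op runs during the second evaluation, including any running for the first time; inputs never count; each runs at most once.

0 computations run: none.
Note the shortcut — x1 feeds only undemanded nodes, so no recomputation happens.

First demand of the output computes:
  n1 = min2(-6, -4) = -6
  n6 = max2(-6, -6) = -6

After the edit, cleaning proceeds:
  x1 only reaches undemanded nodes; the second demand re-runs nothing.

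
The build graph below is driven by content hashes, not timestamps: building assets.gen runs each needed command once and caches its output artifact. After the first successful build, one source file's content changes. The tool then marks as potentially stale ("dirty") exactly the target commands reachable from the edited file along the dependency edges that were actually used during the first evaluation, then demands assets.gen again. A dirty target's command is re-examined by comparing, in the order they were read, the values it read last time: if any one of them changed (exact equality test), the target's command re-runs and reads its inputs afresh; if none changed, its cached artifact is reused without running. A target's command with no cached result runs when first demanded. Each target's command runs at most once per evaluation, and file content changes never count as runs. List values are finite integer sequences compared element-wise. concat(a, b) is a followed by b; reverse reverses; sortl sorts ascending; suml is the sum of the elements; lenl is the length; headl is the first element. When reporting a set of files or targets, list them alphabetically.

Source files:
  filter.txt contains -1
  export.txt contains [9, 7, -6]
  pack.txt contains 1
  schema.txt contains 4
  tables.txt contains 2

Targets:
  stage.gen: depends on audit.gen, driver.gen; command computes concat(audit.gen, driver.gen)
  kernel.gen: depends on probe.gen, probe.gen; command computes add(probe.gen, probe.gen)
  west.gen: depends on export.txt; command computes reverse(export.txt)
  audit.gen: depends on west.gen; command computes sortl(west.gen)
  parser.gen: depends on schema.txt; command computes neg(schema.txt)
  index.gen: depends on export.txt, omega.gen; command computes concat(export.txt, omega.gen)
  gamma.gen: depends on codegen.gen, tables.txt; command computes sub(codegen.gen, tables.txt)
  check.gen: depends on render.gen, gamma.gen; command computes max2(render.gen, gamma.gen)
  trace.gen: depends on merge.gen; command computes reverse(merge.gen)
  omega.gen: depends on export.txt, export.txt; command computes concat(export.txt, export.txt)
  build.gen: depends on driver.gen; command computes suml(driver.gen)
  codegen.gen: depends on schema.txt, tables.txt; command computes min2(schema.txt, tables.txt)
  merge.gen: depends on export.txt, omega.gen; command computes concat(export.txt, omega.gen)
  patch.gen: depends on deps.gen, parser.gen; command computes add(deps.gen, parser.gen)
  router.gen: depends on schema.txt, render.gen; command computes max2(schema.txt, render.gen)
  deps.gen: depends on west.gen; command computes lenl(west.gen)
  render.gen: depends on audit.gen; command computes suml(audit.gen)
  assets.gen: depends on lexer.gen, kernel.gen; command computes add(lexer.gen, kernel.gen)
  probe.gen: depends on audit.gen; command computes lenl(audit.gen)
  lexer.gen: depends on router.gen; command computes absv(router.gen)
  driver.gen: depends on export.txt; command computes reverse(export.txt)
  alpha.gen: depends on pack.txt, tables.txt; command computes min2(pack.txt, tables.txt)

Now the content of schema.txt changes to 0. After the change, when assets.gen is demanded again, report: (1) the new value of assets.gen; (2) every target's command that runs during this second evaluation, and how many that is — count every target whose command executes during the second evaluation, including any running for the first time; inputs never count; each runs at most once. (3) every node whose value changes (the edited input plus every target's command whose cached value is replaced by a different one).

assets.gen now evaluates to 16.
Run set: router.gen (1 run).
Changed values: schema.txt.
The important point: router.gen recomputes to an identical value, and the output ends up unchanged.

Initial pass — values computed on the first demand:
  west.gen = reverse([9, 7, -6]) = [-6, 7, 9]
  audit.gen = sortl([-6, 7, 9]) = [-6, 7, 9]
  probe.gen = lenl([-6, 7, 9]) = 3
  kernel.gen = add(3, 3) = 6
  render.gen = suml([-6, 7, 9]) = 10
  router.gen = max2(4, 10) = 10
  lexer.gen = absv(10) = 10
  assets.gen = add(10, 6) = 16

Second demand — change propagation:
  router.gen: re-runs because schema.txt 4->0; new result 10 (unchanged).
  lexer.gen: re-examined; everything it read last time is the same (router.gen unchanged) — cache 10 kept, no run.
  assets.gen: re-examined; everything it read last time is the same (lexer.gen unchanged, kernel.gen unchanged) — cache 16 kept, no run.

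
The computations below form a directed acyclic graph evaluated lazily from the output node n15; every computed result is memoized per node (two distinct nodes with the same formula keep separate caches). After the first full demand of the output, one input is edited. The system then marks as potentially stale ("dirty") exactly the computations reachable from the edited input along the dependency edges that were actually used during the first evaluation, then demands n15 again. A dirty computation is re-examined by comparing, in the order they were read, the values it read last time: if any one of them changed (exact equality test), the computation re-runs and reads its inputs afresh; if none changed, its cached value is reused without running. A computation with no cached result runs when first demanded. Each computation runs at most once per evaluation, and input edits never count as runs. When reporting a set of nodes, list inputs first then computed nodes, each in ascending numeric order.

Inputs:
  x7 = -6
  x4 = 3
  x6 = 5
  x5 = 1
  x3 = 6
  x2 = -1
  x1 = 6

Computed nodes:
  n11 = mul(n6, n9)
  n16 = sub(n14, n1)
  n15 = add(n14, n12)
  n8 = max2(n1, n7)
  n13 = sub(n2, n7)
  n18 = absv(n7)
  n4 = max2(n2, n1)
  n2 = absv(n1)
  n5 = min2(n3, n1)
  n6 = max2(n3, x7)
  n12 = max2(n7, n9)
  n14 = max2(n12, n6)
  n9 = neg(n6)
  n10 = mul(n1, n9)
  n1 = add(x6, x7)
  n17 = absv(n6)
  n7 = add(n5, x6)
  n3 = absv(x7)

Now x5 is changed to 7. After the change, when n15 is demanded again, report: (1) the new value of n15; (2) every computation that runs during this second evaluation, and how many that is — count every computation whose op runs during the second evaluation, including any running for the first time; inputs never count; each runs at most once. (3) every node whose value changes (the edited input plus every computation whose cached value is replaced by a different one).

First demand of the output computes:
  n1 = add(5, -6) = -1
  n3 = absv(-6) = 6
  n5 = min2(6, -1) = -1
  n6 = max2(6, -6) = 6
  n7 = add(-1, 5) = 4
  n9 = neg(6) = -6
  n12 = max2(4, -6) = 4
  n14 = max2(4, 6) = 6
  n15 = add(6, 4) = 10

After the edit, cleaning proceeds:
  no node depends on x5 at all; the second demand re-runs nothing.

Note the shortcut — nothing in the graph depends on x5 at all, so no recomputation happens.

Demanding n15 again yields 10.
0 computations run: none.
The nodes whose values change: x5.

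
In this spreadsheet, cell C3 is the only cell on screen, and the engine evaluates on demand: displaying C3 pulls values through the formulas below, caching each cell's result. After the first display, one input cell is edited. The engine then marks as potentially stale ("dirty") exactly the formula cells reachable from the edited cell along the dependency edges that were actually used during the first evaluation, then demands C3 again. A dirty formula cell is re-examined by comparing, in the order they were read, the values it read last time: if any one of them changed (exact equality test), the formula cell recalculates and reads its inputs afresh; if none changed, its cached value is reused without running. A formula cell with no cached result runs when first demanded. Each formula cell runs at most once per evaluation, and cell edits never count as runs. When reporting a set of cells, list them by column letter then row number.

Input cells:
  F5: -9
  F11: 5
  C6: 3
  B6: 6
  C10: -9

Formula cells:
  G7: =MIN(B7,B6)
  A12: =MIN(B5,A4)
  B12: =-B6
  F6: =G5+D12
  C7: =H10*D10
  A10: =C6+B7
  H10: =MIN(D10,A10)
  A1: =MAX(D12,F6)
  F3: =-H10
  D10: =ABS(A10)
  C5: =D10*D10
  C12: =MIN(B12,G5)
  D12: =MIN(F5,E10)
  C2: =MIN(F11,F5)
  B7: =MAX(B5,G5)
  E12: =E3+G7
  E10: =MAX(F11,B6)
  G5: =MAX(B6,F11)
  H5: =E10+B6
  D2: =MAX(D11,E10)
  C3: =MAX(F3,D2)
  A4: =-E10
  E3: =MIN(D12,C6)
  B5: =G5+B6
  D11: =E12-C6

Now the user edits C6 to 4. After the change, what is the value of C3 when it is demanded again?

C3 now evaluates to 6.
The important point: at E12 every value read last time is unchanged, so the dirty flag clears without a run.

Initial pass — values computed on the first demand:
  E10 = MAX(5, 6) = 6
  D12 = MIN(-9, 6) = -9
  E3 = MIN(-9, 3) = -9
  G5 = MAX(6, 5) = 6
  B5 = 6 + 6 = 12
  B7 = MAX(12, 6) = 12
  A10 = 3 + 12 = 15
  D10 = ABS(15) = 15
  G7 = MIN(12, 6) = 6
  E12 = -9 + 6 = -3
  D11 = -3 - 3 = -6
  D2 = MAX(-6, 6) = 6
  H10 = MIN(15, 15) = 15
  F3 = -(15) = -15
  C3 = MAX(-15, 6) = 6

Second demand — change propagation:
  A10: re-runs because C6 3->4; new result 16.
  D10: re-runs because A10 15->16; new result 16.
  E3: re-runs because C6 3->4; new result -9 (unchanged).
  E12: re-examined; everything it read last time is the same (E3 unchanged, G7 unchanged) — cache -3 kept, no run.
  D11: re-runs because C6 3->4; new result -7.
  D2: re-runs because D11 -6->-7; new result 6 (unchanged).
  H10: re-runs because D10 15->16; A10 15->16; new result 16.
  F3: re-runs because H10 15->16; new result -16.
  C3: re-runs because F3 -15->-16; new result 6 (unchanged).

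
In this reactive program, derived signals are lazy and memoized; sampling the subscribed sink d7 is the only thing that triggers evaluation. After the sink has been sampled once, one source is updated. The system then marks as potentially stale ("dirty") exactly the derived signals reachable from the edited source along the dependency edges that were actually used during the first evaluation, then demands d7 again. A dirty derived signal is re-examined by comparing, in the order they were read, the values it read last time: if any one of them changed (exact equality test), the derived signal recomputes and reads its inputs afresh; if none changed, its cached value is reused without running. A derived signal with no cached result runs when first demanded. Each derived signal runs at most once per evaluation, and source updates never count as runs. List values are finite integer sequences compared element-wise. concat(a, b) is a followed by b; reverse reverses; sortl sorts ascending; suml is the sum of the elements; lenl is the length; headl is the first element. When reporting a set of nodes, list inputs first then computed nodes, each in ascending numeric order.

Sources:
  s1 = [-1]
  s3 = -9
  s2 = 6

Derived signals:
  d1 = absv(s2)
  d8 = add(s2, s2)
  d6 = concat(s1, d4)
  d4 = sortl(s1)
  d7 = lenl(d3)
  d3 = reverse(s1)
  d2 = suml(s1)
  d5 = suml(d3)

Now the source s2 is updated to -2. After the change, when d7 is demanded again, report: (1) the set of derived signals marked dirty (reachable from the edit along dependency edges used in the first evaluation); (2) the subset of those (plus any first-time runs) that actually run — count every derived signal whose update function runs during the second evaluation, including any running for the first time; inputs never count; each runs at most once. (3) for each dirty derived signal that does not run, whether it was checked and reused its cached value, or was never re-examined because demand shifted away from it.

First demand of the output computes:
  d3 = reverse([-1]) = [-1]
  d7 = lenl([-1]) = 1

After the edit, cleaning proceeds:
  s2 only reaches undemanded nodes; the second demand re-runs nothing.

Note the shortcut — s2 feeds only undemanded nodes, so no recomputation happens.

The edit dirties: none.
0 derived signals run: none.
No dirty derived signal escaped a run.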